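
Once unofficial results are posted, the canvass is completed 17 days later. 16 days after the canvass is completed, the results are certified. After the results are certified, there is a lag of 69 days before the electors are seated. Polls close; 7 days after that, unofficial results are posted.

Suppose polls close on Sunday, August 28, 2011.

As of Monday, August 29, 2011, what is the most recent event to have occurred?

Polls close

Polls close: Aug 28, 2011.
Unofficial results are posted: Aug 28, 2011 + 7 days = Sep 4, 2011.
The canvass is completed: Sep 4, 2011 + 17 days = Sep 21, 2011.
The results are certified: Sep 21, 2011 + 16 days = Oct 7, 2011.
The electors are seated: Oct 7, 2011 + 69 days = Dec 15, 2011.
Aug 29, 2011 falls between when polls close (Aug 28, 2011) and when unofficial results are posted (Sep 4, 2011).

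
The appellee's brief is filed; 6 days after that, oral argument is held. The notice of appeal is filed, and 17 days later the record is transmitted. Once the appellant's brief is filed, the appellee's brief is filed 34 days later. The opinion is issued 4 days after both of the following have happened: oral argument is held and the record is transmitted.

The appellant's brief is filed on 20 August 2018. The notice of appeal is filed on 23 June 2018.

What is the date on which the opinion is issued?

3 October 2018

The appellant's brief is filed: Aug 20, 2018.
The appellee's brief is filed: Aug 20, 2018 + 34 days = Sep 23, 2018.
Oral argument is held: Sep 23, 2018 + 6 days = Sep 29, 2018.
The notice of appeal is filed: Jun 23, 2018.
The record is transmitted: Jun 23, 2018 + 17 days = Jul 10, 2018.
Both prerequisites met — oral argument is held (Sep 29, 2018), the record is transmitted (Jul 10, 2018); the later is Sep 29, 2018.
The opinion is issued: Sep 29, 2018 + 4 days = Oct 3, 2018.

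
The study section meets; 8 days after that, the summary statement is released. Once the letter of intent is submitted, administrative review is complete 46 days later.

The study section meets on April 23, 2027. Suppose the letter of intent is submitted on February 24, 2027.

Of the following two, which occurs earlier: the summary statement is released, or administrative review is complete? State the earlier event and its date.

Administrative review is complete — April 11, 2027

The study section meets: Apr 23, 2027.
The summary statement is released: Apr 23, 2027 + 8 days = May 1, 2027.
The letter of intent is submitted: Feb 24, 2027.
Administrative review is complete: Feb 24, 2027 + 46 days = Apr 11, 2027.
Comparing: the summary statement is released on May 1, 2027 vs administrative review is complete on Apr 11, 2027. Earlier: administrative review is complete.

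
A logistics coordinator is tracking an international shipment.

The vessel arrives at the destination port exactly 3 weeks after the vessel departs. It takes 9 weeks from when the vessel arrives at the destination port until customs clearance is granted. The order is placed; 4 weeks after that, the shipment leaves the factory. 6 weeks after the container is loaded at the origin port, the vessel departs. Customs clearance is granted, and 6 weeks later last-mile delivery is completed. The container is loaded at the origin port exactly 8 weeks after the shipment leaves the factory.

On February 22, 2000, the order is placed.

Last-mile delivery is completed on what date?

The order is placed: Feb 22, 2000.
The shipment leaves the factory: Feb 22, 2000 + 4 weeks = Mar 21, 2000.
The container is loaded at the origin port: Mar 21, 2000 + 8 weeks = May 16, 2000.
The vessel departs: May 16, 2000 + 6 weeks = Jun 27, 2000.
The vessel arrives at the destination port: Jun 27, 2000 + 3 weeks = Jul 18, 2000.
Customs clearance is granted: Jul 18, 2000 + 9 weeks = Sep 19, 2000.
Last-mile delivery is completed: Sep 19, 2000 + 6 weeks = Oct 31, 2000.

October 31, 2000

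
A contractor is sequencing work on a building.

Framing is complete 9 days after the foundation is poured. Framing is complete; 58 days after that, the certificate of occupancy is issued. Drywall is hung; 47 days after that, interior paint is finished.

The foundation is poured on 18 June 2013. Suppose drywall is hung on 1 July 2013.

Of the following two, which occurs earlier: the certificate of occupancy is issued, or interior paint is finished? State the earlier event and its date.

Interior paint is finished — 17 August 2013

The foundation is poured: Jun 18, 2013.
Framing is complete: Jun 18, 2013 + 9 days = Jun 27, 2013.
The certificate of occupancy is issued: Jun 27, 2013 + 58 days = Aug 24, 2013.
Drywall is hung: Jul 1, 2013.
Interior paint is finished: Jul 1, 2013 + 47 days = Aug 17, 2013.
Comparing: the certificate of occupancy is issued on Aug 24, 2013 vs interior paint is finished on Aug 17, 2013. Earlier: interior paint is finished.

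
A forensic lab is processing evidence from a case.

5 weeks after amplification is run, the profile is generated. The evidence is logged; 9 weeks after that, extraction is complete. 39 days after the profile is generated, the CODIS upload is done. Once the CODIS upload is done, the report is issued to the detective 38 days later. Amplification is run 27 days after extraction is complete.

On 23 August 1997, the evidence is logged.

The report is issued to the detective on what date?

13 March 1998

The evidence is logged: Aug 23, 1997.
Extraction is complete: Aug 23, 1997 + 9 weeks = Oct 25, 1997.
Amplification is run: Oct 25, 1997 + 27 days = Nov 21, 1997.
The profile is generated: Nov 21, 1997 + 5 weeks = Dec 26, 1997.
The CODIS upload is done: Dec 26, 1997 + 39 days = Feb 3, 1998.
The report is issued to the detective: Feb 3, 1998 + 38 days = Mar 13, 1998.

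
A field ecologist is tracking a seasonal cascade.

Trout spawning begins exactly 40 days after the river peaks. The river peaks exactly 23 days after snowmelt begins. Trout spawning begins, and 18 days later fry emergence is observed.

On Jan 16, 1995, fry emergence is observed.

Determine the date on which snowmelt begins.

Oct 27, 1994

Fry emergence is observed: Jan 16, 1995.
Trout spawning begins: Jan 16, 1995 − 18 days = Dec 29, 1994.
The river peaks: Dec 29, 1994 − 40 days = Nov 19, 1994.
Snowmelt begins: Nov 19, 1994 − 23 days = Oct 27, 1994.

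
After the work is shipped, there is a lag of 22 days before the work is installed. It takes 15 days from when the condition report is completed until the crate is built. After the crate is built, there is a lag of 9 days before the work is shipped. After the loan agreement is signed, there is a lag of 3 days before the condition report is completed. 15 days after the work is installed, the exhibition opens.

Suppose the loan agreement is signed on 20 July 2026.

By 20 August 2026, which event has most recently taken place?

The work is shipped

The loan agreement is signed: Jul 20, 2026.
The condition report is completed: Jul 20, 2026 + 3 days = Jul 23, 2026.
The crate is built: Jul 23, 2026 + 15 days = Aug 7, 2026.
The work is shipped: Aug 7, 2026 + 9 days = Aug 16, 2026.
The work is installed: Aug 16, 2026 + 22 days = Sep 7, 2026.
The exhibition opens: Sep 7, 2026 + 15 days = Sep 22, 2026.
Aug 20, 2026 falls between when the work is shipped (Aug 16, 2026) and when the work is installed (Sep 7, 2026).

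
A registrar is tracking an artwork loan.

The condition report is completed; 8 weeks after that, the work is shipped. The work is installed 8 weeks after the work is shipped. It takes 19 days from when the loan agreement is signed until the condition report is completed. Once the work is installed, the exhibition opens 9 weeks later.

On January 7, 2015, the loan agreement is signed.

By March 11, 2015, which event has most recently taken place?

The loan agreement is signed: Jan 7, 2015.
The condition report is completed: Jan 7, 2015 + 19 days = Jan 26, 2015.
The work is shipped: Jan 26, 2015 + 8 weeks = Mar 23, 2015.
The work is installed: Mar 23, 2015 + 8 weeks = May 18, 2015.
The exhibition opens: May 18, 2015 + 9 weeks = Jul 20, 2015.
Mar 11, 2015 falls between when the condition report is completed (Jan 26, 2015) and when the work is shipped (Mar 23, 2015).

The condition report is completed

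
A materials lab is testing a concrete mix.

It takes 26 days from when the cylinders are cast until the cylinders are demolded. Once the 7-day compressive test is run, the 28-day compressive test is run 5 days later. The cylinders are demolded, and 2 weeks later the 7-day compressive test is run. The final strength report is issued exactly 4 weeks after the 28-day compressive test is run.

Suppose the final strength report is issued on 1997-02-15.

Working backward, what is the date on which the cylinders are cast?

The final strength report is issued: Feb 15, 1997.
The 28-day compressive test is run: Feb 15, 1997 − 4 weeks = Jan 18, 1997.
The 7-day compressive test is run: Jan 18, 1997 − 5 days = Jan 13, 1997.
The cylinders are demolded: Jan 13, 1997 − 2 weeks = Dec 30, 1996.
The cylinders are cast: Dec 30, 1996 − 26 days = Dec 4, 1996.

1996-12-04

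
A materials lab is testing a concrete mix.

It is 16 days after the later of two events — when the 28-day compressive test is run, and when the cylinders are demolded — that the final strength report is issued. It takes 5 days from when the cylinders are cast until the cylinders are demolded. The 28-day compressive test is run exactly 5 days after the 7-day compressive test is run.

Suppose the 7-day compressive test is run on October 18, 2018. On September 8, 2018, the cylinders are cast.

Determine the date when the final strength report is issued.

The 7-day compressive test is run: Oct 18, 2018.
The 28-day compressive test is run: Oct 18, 2018 + 5 days = Oct 23, 2018.
The cylinders are cast: Sep 8, 2018.
The cylinders are demolded: Sep 8, 2018 + 5 days = Sep 13, 2018.
Both prerequisites met — the 28-day compressive test is run (Oct 23, 2018), the cylinders are demolded (Sep 13, 2018); the later is Oct 23, 2018.
The final strength report is issued: Oct 23, 2018 + 16 days = Nov 8, 2018.

November 8, 2018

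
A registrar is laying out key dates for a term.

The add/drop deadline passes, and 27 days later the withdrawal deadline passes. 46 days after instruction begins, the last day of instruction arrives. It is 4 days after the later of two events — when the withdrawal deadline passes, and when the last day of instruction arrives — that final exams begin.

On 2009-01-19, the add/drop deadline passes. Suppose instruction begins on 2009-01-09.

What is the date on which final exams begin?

The add/drop deadline passes: Jan 19, 2009.
The withdrawal deadline passes: Jan 19, 2009 + 27 days = Feb 15, 2009.
Instruction begins: Jan 9, 2009.
The last day of instruction arrives: Jan 9, 2009 + 46 days = Feb 24, 2009.
Both prerequisites met — the withdrawal deadline passes (Feb 15, 2009), the last day of instruction arrives (Feb 24, 2009); the later is Feb 24, 2009.
Final exams begin: Feb 24, 2009 + 4 days = Feb 28, 2009.

2009-02-28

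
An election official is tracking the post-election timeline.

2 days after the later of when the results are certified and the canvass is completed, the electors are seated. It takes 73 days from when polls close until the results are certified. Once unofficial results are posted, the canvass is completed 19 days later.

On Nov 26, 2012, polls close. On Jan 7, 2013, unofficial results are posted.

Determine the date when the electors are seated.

Feb 9, 2013

Polls close: Nov 26, 2012.
The results are certified: Nov 26, 2012 + 73 days = Feb 7, 2013.
Unofficial results are posted: Jan 7, 2013.
The canvass is completed: Jan 7, 2013 + 19 days = Jan 26, 2013.
Both prerequisites met — the results are certified (Feb 7, 2013), the canvass is completed (Jan 26, 2013); the later is Feb 7, 2013.
The electors are seated: Feb 7, 2013 + 2 days = Feb 9, 2013.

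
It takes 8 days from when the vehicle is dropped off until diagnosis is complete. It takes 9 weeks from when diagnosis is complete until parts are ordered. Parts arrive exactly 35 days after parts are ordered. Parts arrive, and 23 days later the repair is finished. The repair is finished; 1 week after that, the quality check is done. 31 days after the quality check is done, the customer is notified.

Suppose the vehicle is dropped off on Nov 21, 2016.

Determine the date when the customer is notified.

May 7, 2017

The vehicle is dropped off: Nov 21, 2016.
Diagnosis is complete: Nov 21, 2016 + 8 days = Nov 29, 2016.
Parts are ordered: Nov 29, 2016 + 9 weeks = Jan 31, 2017.
Parts arrive: Jan 31, 2017 + 35 days = Mar 7, 2017.
The repair is finished: Mar 7, 2017 + 23 days = Mar 30, 2017.
The quality check is done: Mar 30, 2017 + 1 week = Apr 6, 2017.
The customer is notified: Apr 6, 2017 + 31 days = May 7, 2017.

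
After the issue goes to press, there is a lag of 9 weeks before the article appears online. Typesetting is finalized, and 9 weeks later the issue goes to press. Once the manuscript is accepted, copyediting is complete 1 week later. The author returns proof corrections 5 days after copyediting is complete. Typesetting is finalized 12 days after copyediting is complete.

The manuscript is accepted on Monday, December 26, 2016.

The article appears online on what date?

The manuscript is accepted: Dec 26, 2016.
Copyediting is complete: Dec 26, 2016 + 1 week = Jan 2, 2017.
Typesetting is finalized: Jan 2, 2017 + 12 days = Jan 14, 2017.
The issue goes to press: Jan 14, 2017 + 9 weeks = Mar 18, 2017.
The article appears online: Mar 18, 2017 + 9 weeks = May 20, 2017.

Saturday, May 20, 2017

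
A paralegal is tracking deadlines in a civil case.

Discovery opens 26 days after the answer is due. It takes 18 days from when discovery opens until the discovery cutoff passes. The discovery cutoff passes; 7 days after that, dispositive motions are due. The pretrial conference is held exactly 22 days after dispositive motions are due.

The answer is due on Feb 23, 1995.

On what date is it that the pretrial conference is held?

The answer is due: Feb 23, 1995.
Discovery opens: Feb 23, 1995 + 26 days = Mar 21, 1995.
The discovery cutoff passes: Mar 21, 1995 + 18 days = Apr 8, 1995.
Dispositive motions are due: Apr 8, 1995 + 7 days = Apr 15, 1995.
The pretrial conference is held: Apr 15, 1995 + 22 days = May 7, 1995.

May 7, 1995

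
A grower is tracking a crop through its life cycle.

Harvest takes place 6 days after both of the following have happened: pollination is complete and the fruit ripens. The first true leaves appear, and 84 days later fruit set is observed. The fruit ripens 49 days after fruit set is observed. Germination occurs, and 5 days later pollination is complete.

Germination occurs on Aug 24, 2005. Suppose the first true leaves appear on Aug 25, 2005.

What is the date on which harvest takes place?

Germination occurs: Aug 24, 2005.
Pollination is complete: Aug 24, 2005 + 5 days = Aug 29, 2005.
The first true leaves appear: Aug 25, 2005.
Fruit set is observed: Aug 25, 2005 + 84 days = Nov 17, 2005.
The fruit ripens: Nov 17, 2005 + 49 days = Jan 5, 2006.
Both prerequisites met — pollination is complete (Aug 29, 2005), the fruit ripens (Jan 5, 2006); the later is Jan 5, 2006.
Harvest takes place: Jan 5, 2006 + 6 days = Jan 11, 2006.

Jan 11, 2006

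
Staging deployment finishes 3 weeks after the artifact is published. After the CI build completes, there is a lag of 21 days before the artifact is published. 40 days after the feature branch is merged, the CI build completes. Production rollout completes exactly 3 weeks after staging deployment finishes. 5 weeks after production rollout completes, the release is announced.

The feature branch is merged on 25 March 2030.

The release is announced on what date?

The feature branch is merged: Mar 25, 2030.
The CI build completes: Mar 25, 2030 + 40 days = May 4, 2030.
The artifact is published: May 4, 2030 + 21 days = May 25, 2030.
Staging deployment finishes: May 25, 2030 + 3 weeks = Jun 15, 2030.
Production rollout completes: Jun 15, 2030 + 3 weeks = Jul 6, 2030.
The release is announced: Jul 6, 2030 + 5 weeks = Aug 10, 2030.

10 August 2030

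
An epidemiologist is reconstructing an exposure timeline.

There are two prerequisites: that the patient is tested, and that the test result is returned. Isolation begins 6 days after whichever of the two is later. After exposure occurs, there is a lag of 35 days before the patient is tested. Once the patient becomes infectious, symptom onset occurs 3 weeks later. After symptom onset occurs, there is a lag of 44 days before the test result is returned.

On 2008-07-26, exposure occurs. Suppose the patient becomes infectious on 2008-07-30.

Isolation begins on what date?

2008-10-09

Exposure occurs: Jul 26, 2008.
The patient is tested: Jul 26, 2008 + 35 days = Aug 30, 2008.
The patient becomes infectious: Jul 30, 2008.
Symptom onset occurs: Jul 30, 2008 + 3 weeks = Aug 20, 2008.
The test result is returned: Aug 20, 2008 + 44 days = Oct 3, 2008.
Both prerequisites met — the patient is tested (Aug 30, 2008), the test result is returned (Oct 3, 2008); the later is Oct 3, 2008.
Isolation begins: Oct 3, 2008 + 6 days = Oct 9, 2008.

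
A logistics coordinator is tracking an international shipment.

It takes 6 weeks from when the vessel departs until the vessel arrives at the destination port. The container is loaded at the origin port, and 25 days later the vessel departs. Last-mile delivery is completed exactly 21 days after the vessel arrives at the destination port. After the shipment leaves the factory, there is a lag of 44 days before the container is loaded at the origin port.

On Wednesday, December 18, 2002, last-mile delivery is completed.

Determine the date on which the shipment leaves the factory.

Last-mile delivery is completed: Dec 18, 2002.
The vessel arrives at the destination port: Dec 18, 2002 − 21 days = Nov 27, 2002.
The vessel departs: Nov 27, 2002 − 6 weeks = Oct 16, 2002.
The container is loaded at the origin port: Oct 16, 2002 − 25 days = Sep 21, 2002.
The shipment leaves the factory: Sep 21, 2002 − 44 days = Aug 8, 2002.

Thursday, August 8, 2002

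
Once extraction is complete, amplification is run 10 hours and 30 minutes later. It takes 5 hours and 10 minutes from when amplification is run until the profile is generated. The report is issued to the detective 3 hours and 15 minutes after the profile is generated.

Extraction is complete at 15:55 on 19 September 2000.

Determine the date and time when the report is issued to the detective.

10:50 on 20 September 2000

Extraction is complete: 15:55 Sep 19, 2000.
Amplification is run: 15:55 Sep 19, 2000 + 10h30m = 02:25 Sep 20, 2000.
The profile is generated: 02:25 Sep 20, 2000 + 5h10m = 07:35 Sep 20, 2000.
The report is issued to the detective: 07:35 Sep 20, 2000 + 3h15m = 10:50 Sep 20, 2000.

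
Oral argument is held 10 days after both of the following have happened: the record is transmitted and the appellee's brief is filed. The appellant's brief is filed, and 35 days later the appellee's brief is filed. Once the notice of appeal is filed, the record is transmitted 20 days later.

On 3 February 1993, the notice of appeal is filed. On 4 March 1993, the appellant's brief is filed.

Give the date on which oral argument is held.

18 April 1993

The notice of appeal is filed: Feb 3, 1993.
The record is transmitted: Feb 3, 1993 + 20 days = Feb 23, 1993.
The appellant's brief is filed: Mar 4, 1993.
The appellee's brief is filed: Mar 4, 1993 + 35 days = Apr 8, 1993.
Both prerequisites met — the record is transmitted (Feb 23, 1993), the appellee's brief is filed (Apr 8, 1993); the later is Apr 8, 1993.
Oral argument is held: Apr 8, 1993 + 10 days = Apr 18, 1993.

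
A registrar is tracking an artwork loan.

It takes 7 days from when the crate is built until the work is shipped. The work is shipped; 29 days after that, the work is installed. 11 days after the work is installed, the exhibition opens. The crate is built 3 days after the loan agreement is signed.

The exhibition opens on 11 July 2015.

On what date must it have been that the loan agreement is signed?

22 May 2015

The exhibition opens: Jul 11, 2015.
The work is installed: Jul 11, 2015 − 11 days = Jun 30, 2015.
The work is shipped: Jun 30, 2015 − 29 days = Jun 1, 2015.
The crate is built: Jun 1, 2015 − 7 days = May 25, 2015.
The loan agreement is signed: May 25, 2015 − 3 days = May 22, 2015.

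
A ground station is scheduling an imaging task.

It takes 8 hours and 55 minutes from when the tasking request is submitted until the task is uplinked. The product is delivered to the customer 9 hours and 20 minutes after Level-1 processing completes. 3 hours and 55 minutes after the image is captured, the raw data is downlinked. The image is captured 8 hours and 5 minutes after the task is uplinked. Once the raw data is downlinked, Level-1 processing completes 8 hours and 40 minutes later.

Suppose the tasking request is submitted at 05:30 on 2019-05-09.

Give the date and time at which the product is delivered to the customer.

20:25 on 2019-05-10

The tasking request is submitted: 05:30 May 9, 2019.
The task is uplinked: 05:30 May 9, 2019 + 8h55m = 14:25 May 9, 2019.
The image is captured: 14:25 May 9, 2019 + 8h05m = 22:30 May 9, 2019.
The raw data is downlinked: 22:30 May 9, 2019 + 3h55m = 02:25 May 10, 2019.
Level-1 processing completes: 02:25 May 10, 2019 + 8h40m = 11:05 May 10, 2019.
The product is delivered to the customer: 11:05 May 10, 2019 + 9h20m = 20:25 May 10, 2019.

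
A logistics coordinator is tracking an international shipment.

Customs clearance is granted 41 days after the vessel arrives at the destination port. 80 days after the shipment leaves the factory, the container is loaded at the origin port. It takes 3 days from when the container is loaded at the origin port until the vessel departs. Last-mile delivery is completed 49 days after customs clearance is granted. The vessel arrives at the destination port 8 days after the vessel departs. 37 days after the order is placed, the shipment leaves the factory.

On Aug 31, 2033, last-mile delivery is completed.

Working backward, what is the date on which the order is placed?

Last-mile delivery is completed: Aug 31, 2033.
Customs clearance is granted: Aug 31, 2033 − 49 days = Jul 13, 2033.
The vessel arrives at the destination port: Jul 13, 2033 − 41 days = Jun 2, 2033.
The vessel departs: Jun 2, 2033 − 8 days = May 25, 2033.
The container is loaded at the origin port: May 25, 2033 − 3 days = May 22, 2033.
The shipment leaves the factory: May 22, 2033 − 80 days = Mar 3, 2033.
The order is placed: Mar 3, 2033 − 37 days = Jan 25, 2033.

Jan 25, 2033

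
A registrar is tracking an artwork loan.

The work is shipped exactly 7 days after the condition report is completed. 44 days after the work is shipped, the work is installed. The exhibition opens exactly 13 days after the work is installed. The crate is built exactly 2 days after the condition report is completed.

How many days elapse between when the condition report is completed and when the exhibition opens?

64 days

Causal path: the condition report is completed → the work is shipped → the work is installed → the exhibition opens.
Total delay along the path: 7 + 44 + 13 = 64 days.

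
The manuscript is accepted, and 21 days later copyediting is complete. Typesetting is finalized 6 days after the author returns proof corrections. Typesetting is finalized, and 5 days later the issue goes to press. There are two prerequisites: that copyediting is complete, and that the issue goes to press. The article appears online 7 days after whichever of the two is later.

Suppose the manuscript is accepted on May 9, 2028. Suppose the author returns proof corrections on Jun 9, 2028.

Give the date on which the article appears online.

Jun 27, 2028

The manuscript is accepted: May 9, 2028.
Copyediting is complete: May 9, 2028 + 21 days = May 30, 2028.
The author returns proof corrections: Jun 9, 2028.
Typesetting is finalized: Jun 9, 2028 + 6 days = Jun 15, 2028.
The issue goes to press: Jun 15, 2028 + 5 days = Jun 20, 2028.
Both prerequisites met — copyediting is complete (May 30, 2028), the issue goes to press (Jun 20, 2028); the later is Jun 20, 2028.
The article appears online: Jun 20, 2028 + 7 days = Jun 27, 2028.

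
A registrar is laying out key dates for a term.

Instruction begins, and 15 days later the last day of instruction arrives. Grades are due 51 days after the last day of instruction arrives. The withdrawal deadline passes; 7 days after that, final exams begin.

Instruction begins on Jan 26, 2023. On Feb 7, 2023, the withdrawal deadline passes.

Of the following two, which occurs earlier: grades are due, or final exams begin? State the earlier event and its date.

Instruction begins: Jan 26, 2023.
The last day of instruction arrives: Jan 26, 2023 + 15 days = Feb 10, 2023.
Grades are due: Feb 10, 2023 + 51 days = Apr 2, 2023.
The withdrawal deadline passes: Feb 7, 2023.
Final exams begin: Feb 7, 2023 + 7 days = Feb 14, 2023.
Comparing: grades are due on Apr 2, 2023 vs final exams begin on Feb 14, 2023. Earlier: final exams begin.

Final exams begin — Feb 14, 2023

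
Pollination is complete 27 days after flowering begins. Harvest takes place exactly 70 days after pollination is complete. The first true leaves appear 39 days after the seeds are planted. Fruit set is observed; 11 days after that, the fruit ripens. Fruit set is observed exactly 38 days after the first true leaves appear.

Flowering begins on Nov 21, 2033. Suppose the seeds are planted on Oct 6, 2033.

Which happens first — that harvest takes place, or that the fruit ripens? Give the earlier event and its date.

The fruit ripens — Jan 2, 2034

Flowering begins: Nov 21, 2033.
Pollination is complete: Nov 21, 2033 + 27 days = Dec 18, 2033.
Harvest takes place: Dec 18, 2033 + 70 days = Feb 26, 2034.
The seeds are planted: Oct 6, 2033.
The first true leaves appear: Oct 6, 2033 + 39 days = Nov 14, 2033.
Fruit set is observed: Nov 14, 2033 + 38 days = Dec 22, 2033.
The fruit ripens: Dec 22, 2033 + 11 days = Jan 2, 2034.
Comparing: harvest takes place on Feb 26, 2034 vs the fruit ripens on Jan 2, 2034. Earlier: the fruit ripens.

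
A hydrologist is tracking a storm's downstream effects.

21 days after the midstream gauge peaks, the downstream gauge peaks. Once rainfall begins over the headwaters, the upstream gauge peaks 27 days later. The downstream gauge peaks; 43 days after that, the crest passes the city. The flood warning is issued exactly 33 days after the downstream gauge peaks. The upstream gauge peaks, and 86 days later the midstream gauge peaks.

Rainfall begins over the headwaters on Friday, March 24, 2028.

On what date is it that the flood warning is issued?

Rainfall begins over the headwaters: Mar 24, 2028.
The upstream gauge peaks: Mar 24, 2028 + 27 days = Apr 20, 2028.
The midstream gauge peaks: Apr 20, 2028 + 86 days = Jul 15, 2028.
The downstream gauge peaks: Jul 15, 2028 + 21 days = Aug 5, 2028.
The flood warning is issued: Aug 5, 2028 + 33 days = Sep 7, 2028.

Thursday, September 7, 2028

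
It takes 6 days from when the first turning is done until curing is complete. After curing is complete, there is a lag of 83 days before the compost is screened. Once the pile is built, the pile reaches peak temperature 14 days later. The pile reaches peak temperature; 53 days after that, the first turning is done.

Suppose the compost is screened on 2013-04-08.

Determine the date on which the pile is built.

2012-11-03

The compost is screened: Apr 8, 2013.
Curing is complete: Apr 8, 2013 − 83 days = Jan 15, 2013.
The first turning is done: Jan 15, 2013 − 6 days = Jan 9, 2013.
The pile reaches peak temperature: Jan 9, 2013 − 53 days = Nov 17, 2012.
The pile is built: Nov 17, 2012 − 14 days = Nov 3, 2012.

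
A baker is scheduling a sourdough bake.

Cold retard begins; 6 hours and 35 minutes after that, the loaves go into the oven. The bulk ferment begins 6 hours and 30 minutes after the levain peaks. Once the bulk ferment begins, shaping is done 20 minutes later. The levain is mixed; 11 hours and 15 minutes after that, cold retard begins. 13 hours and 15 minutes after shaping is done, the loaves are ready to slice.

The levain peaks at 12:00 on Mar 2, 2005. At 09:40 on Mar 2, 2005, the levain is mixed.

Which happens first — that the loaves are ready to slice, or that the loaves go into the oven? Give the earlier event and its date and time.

The levain peaks: 12:00 Mar 2, 2005.
The bulk ferment begins: 12:00 Mar 2, 2005 + 6h30m = 18:30 Mar 2, 2005.
Shaping is done: 18:30 Mar 2, 2005 + 20m = 18:50 Mar 2, 2005.
The loaves are ready to slice: 18:50 Mar 2, 2005 + 13h15m = 08:05 Mar 3, 2005.
The levain is mixed: 09:40 Mar 2, 2005.
Cold retard begins: 09:40 Mar 2, 2005 + 11h15m = 20:55 Mar 2, 2005.
The loaves go into the oven: 20:55 Mar 2, 2005 + 6h35m = 03:30 Mar 3, 2005.
Comparing: the loaves are ready to slice at 08:05 Mar 3, 2005 vs the loaves go into the oven at 03:30 Mar 3, 2005. Earlier: the loaves go into the oven.

The loaves go into the oven — 03:30 on Mar 3, 2005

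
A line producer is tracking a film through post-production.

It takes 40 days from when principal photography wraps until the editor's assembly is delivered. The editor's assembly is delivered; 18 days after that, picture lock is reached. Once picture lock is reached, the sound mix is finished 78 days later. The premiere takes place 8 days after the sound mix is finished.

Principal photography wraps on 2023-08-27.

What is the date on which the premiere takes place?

2024-01-18

Principal photography wraps: Aug 27, 2023.
The editor's assembly is delivered: Aug 27, 2023 + 40 days = Oct 6, 2023.
Picture lock is reached: Oct 6, 2023 + 18 days = Oct 24, 2023.
The sound mix is finished: Oct 24, 2023 + 78 days = Jan 10, 2024.
The premiere takes place: Jan 10, 2024 + 8 days = Jan 18, 2024.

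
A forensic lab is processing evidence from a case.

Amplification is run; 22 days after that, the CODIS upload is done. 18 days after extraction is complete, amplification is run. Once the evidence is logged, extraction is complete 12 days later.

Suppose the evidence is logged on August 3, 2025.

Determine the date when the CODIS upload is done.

The evidence is logged: Aug 3, 2025.
Extraction is complete: Aug 3, 2025 + 12 days = Aug 15, 2025.
Amplification is run: Aug 15, 2025 + 18 days = Sep 2, 2025.
The CODIS upload is done: Sep 2, 2025 + 22 days = Sep 24, 2025.

September 24, 2025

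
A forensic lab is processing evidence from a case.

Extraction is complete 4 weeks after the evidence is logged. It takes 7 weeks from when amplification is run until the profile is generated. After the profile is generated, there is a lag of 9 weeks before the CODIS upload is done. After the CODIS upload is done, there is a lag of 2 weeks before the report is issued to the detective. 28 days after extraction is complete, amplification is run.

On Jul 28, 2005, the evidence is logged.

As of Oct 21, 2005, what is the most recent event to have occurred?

Amplification is run

The evidence is logged: Jul 28, 2005.
Extraction is complete: Jul 28, 2005 + 4 weeks = Aug 25, 2005.
Amplification is run: Aug 25, 2005 + 28 days = Sep 22, 2005.
The profile is generated: Sep 22, 2005 + 7 weeks = Nov 10, 2005.
The CODIS upload is done: Nov 10, 2005 + 9 weeks = Jan 12, 2006.
The report is issued to the detective: Jan 12, 2006 + 2 weeks = Jan 26, 2006.
Oct 21, 2005 falls between when amplification is run (Sep 22, 2005) and when the profile is generated (Nov 10, 2005).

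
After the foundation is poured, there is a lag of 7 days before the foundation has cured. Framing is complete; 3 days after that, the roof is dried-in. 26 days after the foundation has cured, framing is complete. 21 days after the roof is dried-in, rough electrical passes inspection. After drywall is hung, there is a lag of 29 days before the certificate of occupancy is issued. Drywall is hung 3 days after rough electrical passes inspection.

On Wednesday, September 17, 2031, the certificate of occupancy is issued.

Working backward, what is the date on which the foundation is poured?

Friday, June 20, 2031

The certificate of occupancy is issued: Sep 17, 2031.
Drywall is hung: Sep 17, 2031 − 29 days = Aug 19, 2031.
Rough electrical passes inspection: Aug 19, 2031 − 3 days = Aug 16, 2031.
The roof is dried-in: Aug 16, 2031 − 21 days = Jul 26, 2031.
Framing is complete: Jul 26, 2031 − 3 days = Jul 23, 2031.
The foundation has cured: Jul 23, 2031 − 26 days = Jun 27, 2031.
The foundation is poured: Jun 27, 2031 − 7 days = Jun 20, 2031.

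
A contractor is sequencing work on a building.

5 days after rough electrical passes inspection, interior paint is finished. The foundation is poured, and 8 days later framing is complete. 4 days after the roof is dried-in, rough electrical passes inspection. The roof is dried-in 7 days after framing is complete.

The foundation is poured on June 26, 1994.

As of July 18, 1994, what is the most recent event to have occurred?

The foundation is poured: Jun 26, 1994.
Framing is complete: Jun 26, 1994 + 8 days = Jul 4, 1994.
The roof is dried-in: Jul 4, 1994 + 7 days = Jul 11, 1994.
Rough electrical passes inspection: Jul 11, 1994 + 4 days = Jul 15, 1994.
Interior paint is finished: Jul 15, 1994 + 5 days = Jul 20, 1994.
Jul 18, 1994 falls between when rough electrical passes inspection (Jul 15, 1994) and when interior paint is finished (Jul 20, 1994).

Rough electrical passes inspection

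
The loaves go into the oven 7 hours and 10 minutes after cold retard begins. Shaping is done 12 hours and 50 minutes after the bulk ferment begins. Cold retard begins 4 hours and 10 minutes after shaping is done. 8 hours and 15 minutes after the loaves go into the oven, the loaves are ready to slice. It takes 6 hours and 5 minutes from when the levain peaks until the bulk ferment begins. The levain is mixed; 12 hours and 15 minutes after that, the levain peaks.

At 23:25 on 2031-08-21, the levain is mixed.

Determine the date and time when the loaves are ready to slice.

The levain is mixed: 23:25 Aug 21, 2031.
The levain peaks: 23:25 Aug 21, 2031 + 12h15m = 11:40 Aug 22, 2031.
The bulk ferment begins: 11:40 Aug 22, 2031 + 6h05m = 17:45 Aug 22, 2031.
Shaping is done: 17:45 Aug 22, 2031 + 12h50m = 06:35 Aug 23, 2031.
Cold retard begins: 06:35 Aug 23, 2031 + 4h10m = 10:45 Aug 23, 2031.
The loaves go into the oven: 10:45 Aug 23, 2031 + 7h10m = 17:55 Aug 23, 2031.
The loaves are ready to slice: 17:55 Aug 23, 2031 + 8h15m = 02:10 Aug 24, 2031.

02:10 on 2031-08-24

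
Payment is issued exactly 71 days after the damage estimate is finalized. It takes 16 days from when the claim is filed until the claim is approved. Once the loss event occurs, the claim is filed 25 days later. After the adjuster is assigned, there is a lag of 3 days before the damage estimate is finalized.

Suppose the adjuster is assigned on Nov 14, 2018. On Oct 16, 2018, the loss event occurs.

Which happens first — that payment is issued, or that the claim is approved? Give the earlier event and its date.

The adjuster is assigned: Nov 14, 2018.
The damage estimate is finalized: Nov 14, 2018 + 3 days = Nov 17, 2018.
Payment is issued: Nov 17, 2018 + 71 days = Jan 27, 2019.
The loss event occurs: Oct 16, 2018.
The claim is filed: Oct 16, 2018 + 25 days = Nov 10, 2018.
The claim is approved: Nov 10, 2018 + 16 days = Nov 26, 2018.
Comparing: payment is issued on Jan 27, 2019 vs the claim is approved on Nov 26, 2018. Earlier: the claim is approved.

The claim is approved — Nov 26, 2018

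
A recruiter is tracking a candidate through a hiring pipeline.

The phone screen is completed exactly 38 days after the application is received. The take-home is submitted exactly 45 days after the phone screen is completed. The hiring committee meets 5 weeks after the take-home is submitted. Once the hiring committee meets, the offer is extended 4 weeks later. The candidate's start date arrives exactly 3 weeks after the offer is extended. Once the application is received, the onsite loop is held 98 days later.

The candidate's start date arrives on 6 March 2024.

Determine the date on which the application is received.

The candidate's start date arrives: Mar 6, 2024.
The offer is extended: Mar 6, 2024 − 3 weeks = Feb 14, 2024.
The hiring committee meets: Feb 14, 2024 − 4 weeks = Jan 17, 2024.
The take-home is submitted: Jan 17, 2024 − 5 weeks = Dec 13, 2023.
The phone screen is completed: Dec 13, 2023 − 45 days = Oct 29, 2023.
The application is received: Oct 29, 2023 − 38 days = Sep 21, 2023.

21 September 2023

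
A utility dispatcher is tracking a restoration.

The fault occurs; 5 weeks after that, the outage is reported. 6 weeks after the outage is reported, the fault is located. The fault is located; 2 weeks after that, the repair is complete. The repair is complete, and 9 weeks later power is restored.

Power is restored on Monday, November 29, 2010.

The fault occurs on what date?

Power is restored: Nov 29, 2010.
The repair is complete: Nov 29, 2010 − 9 weeks = Sep 27, 2010.
The fault is located: Sep 27, 2010 − 2 weeks = Sep 13, 2010.
The outage is reported: Sep 13, 2010 − 6 weeks = Aug 2, 2010.
The fault occurs: Aug 2, 2010 − 5 weeks = Jun 28, 2010.

Monday, June 28, 2010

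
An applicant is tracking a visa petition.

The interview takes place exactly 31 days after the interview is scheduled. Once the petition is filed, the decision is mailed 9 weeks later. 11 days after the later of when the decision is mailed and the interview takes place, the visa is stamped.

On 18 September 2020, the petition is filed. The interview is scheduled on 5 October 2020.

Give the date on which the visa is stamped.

The petition is filed: Sep 18, 2020.
The decision is mailed: Sep 18, 2020 + 9 weeks = Nov 20, 2020.
The interview is scheduled: Oct 5, 2020.
The interview takes place: Oct 5, 2020 + 31 days = Nov 5, 2020.
Both prerequisites met — the decision is mailed (Nov 20, 2020), the interview takes place (Nov 5, 2020); the later is Nov 20, 2020.
The visa is stamped: Nov 20, 2020 + 11 days = Dec 1, 2020.

1 December 2020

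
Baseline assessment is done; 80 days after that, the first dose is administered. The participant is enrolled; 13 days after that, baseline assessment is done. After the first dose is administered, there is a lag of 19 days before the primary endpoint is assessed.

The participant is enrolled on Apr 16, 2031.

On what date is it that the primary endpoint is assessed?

The participant is enrolled: Apr 16, 2031.
Baseline assessment is done: Apr 16, 2031 + 13 days = Apr 29, 2031.
The first dose is administered: Apr 29, 2031 + 80 days = Jul 18, 2031.
The primary endpoint is assessed: Jul 18, 2031 + 19 days = Aug 6, 2031.

Aug 6, 2031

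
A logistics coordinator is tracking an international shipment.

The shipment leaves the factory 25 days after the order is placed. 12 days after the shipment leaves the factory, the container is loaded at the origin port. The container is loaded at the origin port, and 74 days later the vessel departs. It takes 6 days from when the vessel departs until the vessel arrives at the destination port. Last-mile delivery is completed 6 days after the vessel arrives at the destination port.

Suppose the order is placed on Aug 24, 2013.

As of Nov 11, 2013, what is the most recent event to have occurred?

The order is placed: Aug 24, 2013.
The shipment leaves the factory: Aug 24, 2013 + 25 days = Sep 18, 2013.
The container is loaded at the origin port: Sep 18, 2013 + 12 days = Sep 30, 2013.
The vessel departs: Sep 30, 2013 + 74 days = Dec 13, 2013.
The vessel arrives at the destination port: Dec 13, 2013 + 6 days = Dec 19, 2013.
Last-mile delivery is completed: Dec 19, 2013 + 6 days = Dec 25, 2013.
Nov 11, 2013 falls between when the container is loaded at the origin port (Sep 30, 2013) and when the vessel departs (Dec 13, 2013).

The container is loaded at the origin port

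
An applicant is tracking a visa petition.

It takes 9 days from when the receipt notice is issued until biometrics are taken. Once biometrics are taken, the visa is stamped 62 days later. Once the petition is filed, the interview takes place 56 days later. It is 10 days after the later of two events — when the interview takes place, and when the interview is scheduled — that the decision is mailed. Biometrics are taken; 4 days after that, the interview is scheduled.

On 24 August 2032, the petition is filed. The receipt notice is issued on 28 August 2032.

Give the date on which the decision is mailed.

29 October 2032

The petition is filed: Aug 24, 2032.
The interview takes place: Aug 24, 2032 + 56 days = Oct 19, 2032.
The receipt notice is issued: Aug 28, 2032.
Biometrics are taken: Aug 28, 2032 + 9 days = Sep 6, 2032.
The interview is scheduled: Sep 6, 2032 + 4 days = Sep 10, 2032.
Both prerequisites met — the interview takes place (Oct 19, 2032), the interview is scheduled (Sep 10, 2032); the later is Oct 19, 2032.
The decision is mailed: Oct 19, 2032 + 10 days = Oct 29, 2032.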